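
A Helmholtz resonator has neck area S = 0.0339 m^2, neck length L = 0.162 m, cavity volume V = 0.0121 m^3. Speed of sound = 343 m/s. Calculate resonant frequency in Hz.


Given values:
  S = 0.0339 m^2, L = 0.162 m, V = 0.0121 m^3, c = 343 m/s
Formula: f = (c / (2*pi)) * sqrt(S / (V * L))
Compute V * L = 0.0121 * 0.162 = 0.0019602
Compute S / (V * L) = 0.0339 / 0.0019602 = 17.2942
Compute sqrt(17.2942) = 4.15863
Compute c / (2*pi) = 343 / 6.283185 = 54.590148
f = 54.590148 * 4.15863 = 227.02

227.02 Hz


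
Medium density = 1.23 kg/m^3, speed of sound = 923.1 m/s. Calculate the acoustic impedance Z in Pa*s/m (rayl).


Given values:
  rho = 1.23 kg/m^3
  c = 923.1 m/s
Formula: Z = rho * c
Z = 1.23 * 923.1
Z = 1135.41

1135.41 rayl


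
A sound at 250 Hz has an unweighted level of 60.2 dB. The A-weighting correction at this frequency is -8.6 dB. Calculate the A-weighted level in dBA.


Given values:
  SPL = 60.2 dB
  A-weighting at 250 Hz = -8.6 dB
Formula: L_A = SPL + A_weight
L_A = 60.2 + (-8.6)
L_A = 51.6

51.6 dBA


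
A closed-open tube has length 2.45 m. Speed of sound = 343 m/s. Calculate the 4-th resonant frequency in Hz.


Given values:
  Tube type: closed-open, L = 2.45 m, c = 343 m/s, n = 4
Formula: f_n = (2n - 1) * c / (4 * L)
Compute 2n - 1 = 2*4 - 1 = 7
Compute 4 * L = 4 * 2.45 = 9.8
f = 7 * 343 / 9.8
f = 245.0

245.0 Hz


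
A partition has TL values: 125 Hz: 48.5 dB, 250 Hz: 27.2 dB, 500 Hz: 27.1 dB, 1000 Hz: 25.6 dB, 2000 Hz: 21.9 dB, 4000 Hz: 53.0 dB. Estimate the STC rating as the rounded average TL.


Given TL values at each frequency:
  125 Hz: 48.5 dB
  250 Hz: 27.2 dB
  500 Hz: 27.1 dB
  1000 Hz: 25.6 dB
  2000 Hz: 21.9 dB
  4000 Hz: 53.0 dB
Formula: STC ~ round(average of TL values)
Sum = 48.5 + 27.2 + 27.1 + 25.6 + 21.9 + 53.0 = 203.3
Average = 203.3 / 6 = 33.88
Rounded: 34

34


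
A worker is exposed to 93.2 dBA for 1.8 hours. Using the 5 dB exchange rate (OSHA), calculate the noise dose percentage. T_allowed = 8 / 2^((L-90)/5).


Given values:
  L = 93.2 dBA, T = 1.8 hours
Formula: T_allowed = 8 / 2^((L - 90) / 5)
Compute exponent: (93.2 - 90) / 5 = 0.64
Compute 2^(0.64) = 1.558329
T_allowed = 8 / 1.558329 = 5.133704 hours
Dose = (T / T_allowed) * 100
Dose = (1.8 / 5.133704) * 100 = 35.06

35.06 %


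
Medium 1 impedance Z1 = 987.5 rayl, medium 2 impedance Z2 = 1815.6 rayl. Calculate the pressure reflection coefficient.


Given values:
  Z1 = 987.5 rayl, Z2 = 1815.6 rayl
Formula: R = (Z2 - Z1) / (Z2 + Z1)
Numerator: Z2 - Z1 = 1815.6 - 987.5 = 828.1
Denominator: Z2 + Z1 = 1815.6 + 987.5 = 2803.1
R = 828.1 / 2803.1 = 0.2954

0.2954


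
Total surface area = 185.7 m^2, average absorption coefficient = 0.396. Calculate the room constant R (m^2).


Given values:
  S = 185.7 m^2, alpha = 0.396
Formula: R = S * alpha / (1 - alpha)
Numerator: 185.7 * 0.396 = 73.5372
Denominator: 1 - 0.396 = 0.604
R = 73.5372 / 0.604 = 121.75

121.75 m^2


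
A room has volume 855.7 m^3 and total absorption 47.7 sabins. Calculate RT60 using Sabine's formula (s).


Given values:
  V = 855.7 m^3
  A = 47.7 sabins
Formula: RT60 = 0.161 * V / A
Numerator: 0.161 * 855.7 = 137.7677
RT60 = 137.7677 / 47.7 = 2.888

2.888 s


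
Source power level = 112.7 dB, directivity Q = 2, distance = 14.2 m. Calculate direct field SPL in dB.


Given values:
  Lw = 112.7 dB, Q = 2, r = 14.2 m
Formula: SPL = Lw + 10 * log10(Q / (4 * pi * r^2))
Compute 4 * pi * r^2 = 4 * pi * 14.2^2 = 2533.883
Compute Q / denom = 2 / 2533.883 = 0.0007893
Compute 10 * log10(0.0007893) = -31.0276
SPL = 112.7 + (-31.0276) = 81.67

81.67 dB


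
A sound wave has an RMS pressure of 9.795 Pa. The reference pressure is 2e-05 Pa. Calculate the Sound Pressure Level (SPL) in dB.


Given values:
  p = 9.795 Pa
  p_ref = 2e-05 Pa
Formula: SPL = 20 * log10(p / p_ref)
Compute ratio: p / p_ref = 9.795 / 2e-05 = 489750
Compute log10: log10(489750) = 5.689974
Multiply: SPL = 20 * 5.689974 = 113.8

113.8 dB


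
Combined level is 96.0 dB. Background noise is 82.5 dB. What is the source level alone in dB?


Given values:
  L_total = 96.0 dB, L_bg = 82.5 dB
Formula: L_source = 10 * log10(10^(L_total/10) - 10^(L_bg/10))
Convert to linear:
  10^(96.0/10) = 3981071705.535
  10^(82.5/10) = 177827941.0039
Difference: 3981071705.535 - 177827941.0039 = 3803243764.5311
L_source = 10 * log10(3803243764.5311) = 95.8

95.8 dB


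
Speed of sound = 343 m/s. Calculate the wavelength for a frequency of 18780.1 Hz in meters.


Given values:
  c = 343 m/s, f = 18780.1 Hz
Formula: lambda = c / f
lambda = 343 / 18780.1
lambda = 0.0183

0.0183 m


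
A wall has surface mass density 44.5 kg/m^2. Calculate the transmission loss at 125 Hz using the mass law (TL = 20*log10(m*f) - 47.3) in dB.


Given values:
  m = 44.5 kg/m^2, f = 125 Hz
Formula: TL = 20 * log10(m * f) - 47.3
Compute m * f = 44.5 * 125 = 5562.5
Compute log10(5562.5) = 3.74527
Compute 20 * 3.74527 = 74.9054
TL = 74.9054 - 47.3 = 27.61

27.61 dB


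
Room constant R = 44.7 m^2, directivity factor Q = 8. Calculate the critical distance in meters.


Given values:
  R = 44.7 m^2, Q = 8
Formula: d_c = 0.141 * sqrt(Q * R)
Compute Q * R = 8 * 44.7 = 357.6
Compute sqrt(357.6) = 18.9103
d_c = 0.141 * 18.9103 = 2.666

2.666 m


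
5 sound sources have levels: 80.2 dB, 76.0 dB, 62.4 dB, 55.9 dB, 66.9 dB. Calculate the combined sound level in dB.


Formula: L_total = 10 * log10( sum(10^(Li/10)) )
  Source 1: 10^(80.2/10) = 104712854.8051
  Source 2: 10^(76.0/10) = 39810717.0553
  Source 3: 10^(62.4/10) = 1737800.8287
  Source 4: 10^(55.9/10) = 389045.145
  Source 5: 10^(66.9/10) = 4897788.1937
Sum of linear values = 151548206.0278
L_total = 10 * log10(151548206.0278) = 81.81

81.81 dB


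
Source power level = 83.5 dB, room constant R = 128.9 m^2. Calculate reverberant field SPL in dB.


Given values:
  Lw = 83.5 dB, R = 128.9 m^2
Formula: SPL = Lw + 10 * log10(4 / R)
Compute 4 / R = 4 / 128.9 = 0.031032
Compute 10 * log10(0.031032) = -15.0819
SPL = 83.5 + (-15.0819) = 68.42

68.42 dB


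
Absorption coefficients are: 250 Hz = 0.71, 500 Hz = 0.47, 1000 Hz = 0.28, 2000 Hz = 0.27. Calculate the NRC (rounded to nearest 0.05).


Given values:
  a_250 = 0.71, a_500 = 0.47
  a_1000 = 0.28, a_2000 = 0.27
Formula: NRC = (a250 + a500 + a1000 + a2000) / 4
Sum = 0.71 + 0.47 + 0.28 + 0.27 = 1.73
NRC = 1.73 / 4 = 0.4325
Rounded to nearest 0.05: 0.45

0.45


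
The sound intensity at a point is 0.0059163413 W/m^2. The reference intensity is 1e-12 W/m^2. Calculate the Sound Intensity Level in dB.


Given values:
  I = 0.0059163413 W/m^2
  I_ref = 1e-12 W/m^2
Formula: SIL = 10 * log10(I / I_ref)
Compute ratio: I / I_ref = 5916341300
Compute log10: log10(5916341300) = 9.772053
Multiply: SIL = 10 * 9.772053 = 97.72

97.72 dB


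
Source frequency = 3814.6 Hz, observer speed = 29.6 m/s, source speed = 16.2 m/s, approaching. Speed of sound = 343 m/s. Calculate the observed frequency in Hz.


Given values:
  f_s = 3814.6 Hz, v_o = 29.6 m/s, v_s = 16.2 m/s
  Direction: approaching
Formula: f_o = f_s * (c + v_o) / (c - v_s)
Numerator: c + v_o = 343 + 29.6 = 372.6
Denominator: c - v_s = 343 - 16.2 = 326.8
f_o = 3814.6 * 372.6 / 326.8 = 4349.2

4349.2 Hz


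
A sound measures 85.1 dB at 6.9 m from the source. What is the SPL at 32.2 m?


Given values:
  SPL1 = 85.1 dB, r1 = 6.9 m, r2 = 32.2 m
Formula: SPL2 = SPL1 - 20 * log10(r2 / r1)
Compute ratio: r2 / r1 = 32.2 / 6.9 = 4.6667
Compute log10: log10(4.6667) = 0.66901
Compute drop: 20 * 0.66901 = 13.3802
SPL2 = 85.1 - 13.3802 = 71.72

71.72 dB


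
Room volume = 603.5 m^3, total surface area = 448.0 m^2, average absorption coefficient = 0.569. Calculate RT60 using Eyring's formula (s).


Given values:
  V = 603.5 m^3, S = 448.0 m^2, alpha = 0.569
Formula: RT60 = 0.161 * V / (-S * ln(1 - alpha))
Compute ln(1 - 0.569) = ln(0.431) = -0.841647
Denominator: -448.0 * -0.841647 = 377.0579
Numerator: 0.161 * 603.5 = 97.1635
RT60 = 97.1635 / 377.0579 = 0.258

0.258 s


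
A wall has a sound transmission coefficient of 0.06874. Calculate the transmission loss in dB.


Given values:
  tau = 0.06874
Formula: TL = 10 * log10(1 / tau)
Compute 1 / tau = 1 / 0.06874 = 14.5476
Compute log10(14.5476) = 1.162791
TL = 10 * 1.162791 = 11.63

11.63 dB


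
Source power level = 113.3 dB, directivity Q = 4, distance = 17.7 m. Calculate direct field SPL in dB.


Given values:
  Lw = 113.3 dB, Q = 4, r = 17.7 m
Formula: SPL = Lw + 10 * log10(Q / (4 * pi * r^2))
Compute 4 * pi * r^2 = 4 * pi * 17.7^2 = 3936.9182
Compute Q / denom = 4 / 3936.9182 = 0.00101602
Compute 10 * log10(0.00101602) = -29.931
SPL = 113.3 + (-29.931) = 83.37

83.37 dB


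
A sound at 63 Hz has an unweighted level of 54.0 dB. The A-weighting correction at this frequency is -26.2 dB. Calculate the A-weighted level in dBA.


Given values:
  SPL = 54.0 dB
  A-weighting at 63 Hz = -26.2 dB
Formula: L_A = SPL + A_weight
L_A = 54.0 + (-26.2)
L_A = 27.8

27.8 dBA


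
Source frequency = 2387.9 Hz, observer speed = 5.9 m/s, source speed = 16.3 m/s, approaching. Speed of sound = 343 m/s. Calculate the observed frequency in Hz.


Given values:
  f_s = 2387.9 Hz, v_o = 5.9 m/s, v_s = 16.3 m/s
  Direction: approaching
Formula: f_o = f_s * (c + v_o) / (c - v_s)
Numerator: c + v_o = 343 + 5.9 = 348.9
Denominator: c - v_s = 343 - 16.3 = 326.7
f_o = 2387.9 * 348.9 / 326.7 = 2550.16

2550.16 Hz


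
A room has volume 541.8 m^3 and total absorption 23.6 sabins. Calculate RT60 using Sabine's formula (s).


Given values:
  V = 541.8 m^3
  A = 23.6 sabins
Formula: RT60 = 0.161 * V / A
Numerator: 0.161 * 541.8 = 87.2298
RT60 = 87.2298 / 23.6 = 3.696

3.696 s


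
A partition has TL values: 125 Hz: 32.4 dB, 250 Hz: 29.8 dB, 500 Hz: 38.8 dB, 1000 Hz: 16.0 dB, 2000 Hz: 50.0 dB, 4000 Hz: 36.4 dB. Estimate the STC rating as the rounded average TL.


Given TL values at each frequency:
  125 Hz: 32.4 dB
  250 Hz: 29.8 dB
  500 Hz: 38.8 dB
  1000 Hz: 16.0 dB
  2000 Hz: 50.0 dB
  4000 Hz: 36.4 dB
Formula: STC ~ round(average of TL values)
Sum = 32.4 + 29.8 + 38.8 + 16.0 + 50.0 + 36.4 = 203.4
Average = 203.4 / 6 = 33.9
Rounded: 34

34


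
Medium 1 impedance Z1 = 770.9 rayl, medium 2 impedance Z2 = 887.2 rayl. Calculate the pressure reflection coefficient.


Given values:
  Z1 = 770.9 rayl, Z2 = 887.2 rayl
Formula: R = (Z2 - Z1) / (Z2 + Z1)
Numerator: Z2 - Z1 = 887.2 - 770.9 = 116.3
Denominator: Z2 + Z1 = 887.2 + 770.9 = 1658.1
R = 116.3 / 1658.1 = 0.0701

0.0701


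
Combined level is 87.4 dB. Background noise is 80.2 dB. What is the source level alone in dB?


Given values:
  L_total = 87.4 dB, L_bg = 80.2 dB
Formula: L_source = 10 * log10(10^(L_total/10) - 10^(L_bg/10))
Convert to linear:
  10^(87.4/10) = 549540873.8576
  10^(80.2/10) = 104712854.8051
Difference: 549540873.8576 - 104712854.8051 = 444828019.0525
L_source = 10 * log10(444828019.0525) = 86.48

86.48 dB


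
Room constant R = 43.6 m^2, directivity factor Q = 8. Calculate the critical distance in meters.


Given values:
  R = 43.6 m^2, Q = 8
Formula: d_c = 0.141 * sqrt(Q * R)
Compute Q * R = 8 * 43.6 = 348.8
Compute sqrt(348.8) = 18.6762
d_c = 0.141 * 18.6762 = 2.633

2.633 m


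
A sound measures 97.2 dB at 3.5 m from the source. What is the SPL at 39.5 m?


Given values:
  SPL1 = 97.2 dB, r1 = 3.5 m, r2 = 39.5 m
Formula: SPL2 = SPL1 - 20 * log10(r2 / r1)
Compute ratio: r2 / r1 = 39.5 / 3.5 = 11.2857
Compute log10: log10(11.2857) = 1.052529
Compute drop: 20 * 1.052529 = 21.0506
SPL2 = 97.2 - 21.0506 = 76.15

76.15 dB


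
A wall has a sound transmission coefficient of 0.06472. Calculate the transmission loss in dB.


Given values:
  tau = 0.06472
Formula: TL = 10 * log10(1 / tau)
Compute 1 / tau = 1 / 0.06472 = 15.4512
Compute log10(15.4512) = 1.188962
TL = 10 * 1.188962 = 11.89

11.89 dB


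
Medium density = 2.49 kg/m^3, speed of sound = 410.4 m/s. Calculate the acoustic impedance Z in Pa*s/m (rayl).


Given values:
  rho = 2.49 kg/m^3
  c = 410.4 m/s
Formula: Z = rho * c
Z = 2.49 * 410.4
Z = 1021.9

1021.9 rayl


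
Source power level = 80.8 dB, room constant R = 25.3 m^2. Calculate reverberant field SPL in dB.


Given values:
  Lw = 80.8 dB, R = 25.3 m^2
Formula: SPL = Lw + 10 * log10(4 / R)
Compute 4 / R = 4 / 25.3 = 0.158103
Compute 10 * log10(0.158103) = -8.0106
SPL = 80.8 + (-8.0106) = 72.79

72.79 dB


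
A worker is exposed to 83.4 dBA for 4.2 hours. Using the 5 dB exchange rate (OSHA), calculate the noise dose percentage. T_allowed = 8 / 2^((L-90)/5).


Given values:
  L = 83.4 dBA, T = 4.2 hours
Formula: T_allowed = 8 / 2^((L - 90) / 5)
Compute exponent: (83.4 - 90) / 5 = -1.32
Compute 2^(-1.32) = 0.400535
T_allowed = 8 / 0.400535 = 19.973286 hours
Dose = (T / T_allowed) * 100
Dose = (4.2 / 19.973286) * 100 = 21.03

21.03 %


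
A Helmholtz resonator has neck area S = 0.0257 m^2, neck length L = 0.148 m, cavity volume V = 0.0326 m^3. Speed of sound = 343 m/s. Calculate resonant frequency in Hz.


Given values:
  S = 0.0257 m^2, L = 0.148 m, V = 0.0326 m^3, c = 343 m/s
Formula: f = (c / (2*pi)) * sqrt(S / (V * L))
Compute V * L = 0.0326 * 0.148 = 0.0048248
Compute S / (V * L) = 0.0257 / 0.0048248 = 5.3266
Compute sqrt(5.3266) = 2.307943
Compute c / (2*pi) = 343 / 6.283185 = 54.590148
f = 54.590148 * 2.307943 = 125.99

125.99 Hz


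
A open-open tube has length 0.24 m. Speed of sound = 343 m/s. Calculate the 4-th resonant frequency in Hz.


Given values:
  Tube type: open-open, L = 0.24 m, c = 343 m/s, n = 4
Formula: f_n = n * c / (2 * L)
Compute 2 * L = 2 * 0.24 = 0.48
f = 4 * 343 / 0.48
f = 2858.33

2858.33 Hz


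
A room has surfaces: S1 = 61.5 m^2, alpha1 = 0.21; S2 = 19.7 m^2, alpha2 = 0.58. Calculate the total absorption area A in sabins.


Given surfaces:
  Surface 1: 61.5 * 0.21 = 12.915
  Surface 2: 19.7 * 0.58 = 11.426
Formula: A = sum(Si * alpha_i)
A = 12.915 + 11.426
A = 24.34

24.34 sabins


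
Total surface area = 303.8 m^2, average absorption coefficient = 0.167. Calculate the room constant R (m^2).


Given values:
  S = 303.8 m^2, alpha = 0.167
Formula: R = S * alpha / (1 - alpha)
Numerator: 303.8 * 0.167 = 50.7346
Denominator: 1 - 0.167 = 0.833
R = 50.7346 / 0.833 = 60.91

60.91 m^2


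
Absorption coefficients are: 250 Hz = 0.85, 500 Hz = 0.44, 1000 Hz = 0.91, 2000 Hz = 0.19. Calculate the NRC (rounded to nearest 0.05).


Given values:
  a_250 = 0.85, a_500 = 0.44
  a_1000 = 0.91, a_2000 = 0.19
Formula: NRC = (a250 + a500 + a1000 + a2000) / 4
Sum = 0.85 + 0.44 + 0.91 + 0.19 = 2.39
NRC = 2.39 / 4 = 0.5975
Rounded to nearest 0.05: 0.6

0.6


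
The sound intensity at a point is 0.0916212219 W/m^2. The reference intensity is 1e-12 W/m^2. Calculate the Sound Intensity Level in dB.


Given values:
  I = 0.0916212219 W/m^2
  I_ref = 1e-12 W/m^2
Formula: SIL = 10 * log10(I / I_ref)
Compute ratio: I / I_ref = 91621221900
Compute log10: log10(91621221900) = 10.961996
Multiply: SIL = 10 * 10.961996 = 109.62

109.62 dB


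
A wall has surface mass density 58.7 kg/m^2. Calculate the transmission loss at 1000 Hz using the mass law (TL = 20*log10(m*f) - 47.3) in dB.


Given values:
  m = 58.7 kg/m^2, f = 1000 Hz
Formula: TL = 20 * log10(m * f) - 47.3
Compute m * f = 58.7 * 1000 = 58700.0
Compute log10(58700.0) = 4.768638
Compute 20 * 4.768638 = 95.3728
TL = 95.3728 - 47.3 = 48.07

48.07 dB


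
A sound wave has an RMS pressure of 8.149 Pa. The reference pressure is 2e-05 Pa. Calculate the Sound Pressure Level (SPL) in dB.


Given values:
  p = 8.149 Pa
  p_ref = 2e-05 Pa
Formula: SPL = 20 * log10(p / p_ref)
Compute ratio: p / p_ref = 8.149 / 2e-05 = 407450
Compute log10: log10(407450) = 5.610074
Multiply: SPL = 20 * 5.610074 = 112.2

112.2 dB


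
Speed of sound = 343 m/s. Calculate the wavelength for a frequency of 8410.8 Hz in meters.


Given values:
  c = 343 m/s, f = 8410.8 Hz
Formula: lambda = c / f
lambda = 343 / 8410.8
lambda = 0.0408

0.0408 m


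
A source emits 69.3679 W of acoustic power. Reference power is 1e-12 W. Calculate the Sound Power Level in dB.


Given values:
  W = 69.3679 W
  W_ref = 1e-12 W
Formula: SWL = 10 * log10(W / W_ref)
Compute ratio: W / W_ref = 69367900000000
Compute log10: log10(69367900000000) = 13.841159
Multiply: SWL = 10 * 13.841159 = 138.41

138.41 dB


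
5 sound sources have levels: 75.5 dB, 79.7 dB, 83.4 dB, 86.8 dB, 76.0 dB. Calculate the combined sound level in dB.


Formula: L_total = 10 * log10( sum(10^(Li/10)) )
  Source 1: 10^(75.5/10) = 35481338.9234
  Source 2: 10^(79.7/10) = 93325430.0797
  Source 3: 10^(83.4/10) = 218776162.395
  Source 4: 10^(86.8/10) = 478630092.3226
  Source 5: 10^(76.0/10) = 39810717.0553
Sum of linear values = 866023740.776
L_total = 10 * log10(866023740.776) = 89.38

89.38 dB


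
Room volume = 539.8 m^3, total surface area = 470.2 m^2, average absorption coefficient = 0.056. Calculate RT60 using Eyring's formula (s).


Given values:
  V = 539.8 m^3, S = 470.2 m^2, alpha = 0.056
Formula: RT60 = 0.161 * V / (-S * ln(1 - alpha))
Compute ln(1 - 0.056) = ln(0.944) = -0.057629
Denominator: -470.2 * -0.057629 = 27.0972
Numerator: 0.161 * 539.8 = 86.9078
RT60 = 86.9078 / 27.0972 = 3.207

3.207 s


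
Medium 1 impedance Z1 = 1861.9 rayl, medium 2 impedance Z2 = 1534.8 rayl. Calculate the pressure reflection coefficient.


Given values:
  Z1 = 1861.9 rayl, Z2 = 1534.8 rayl
Formula: R = (Z2 - Z1) / (Z2 + Z1)
Numerator: Z2 - Z1 = 1534.8 - 1861.9 = -327.1
Denominator: Z2 + Z1 = 1534.8 + 1861.9 = 3396.7
R = -327.1 / 3396.7 = -0.0963

-0.0963


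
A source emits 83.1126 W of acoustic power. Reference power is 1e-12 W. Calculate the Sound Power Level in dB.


Given values:
  W = 83.1126 W
  W_ref = 1e-12 W
Formula: SWL = 10 * log10(W / W_ref)
Compute ratio: W / W_ref = 83112600000000
Compute log10: log10(83112600000000) = 13.919667
Multiply: SWL = 10 * 13.919667 = 139.2

139.2 dB


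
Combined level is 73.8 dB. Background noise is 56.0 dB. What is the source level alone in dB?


Given values:
  L_total = 73.8 dB, L_bg = 56.0 dB
Formula: L_source = 10 * log10(10^(L_total/10) - 10^(L_bg/10))
Convert to linear:
  10^(73.8/10) = 23988329.1902
  10^(56.0/10) = 398107.1706
Difference: 23988329.1902 - 398107.1706 = 23590222.0196
L_source = 10 * log10(23590222.0196) = 73.73

73.73 dB


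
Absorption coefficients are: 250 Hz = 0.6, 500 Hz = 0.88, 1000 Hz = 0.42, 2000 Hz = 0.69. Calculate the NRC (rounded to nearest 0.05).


Given values:
  a_250 = 0.6, a_500 = 0.88
  a_1000 = 0.42, a_2000 = 0.69
Formula: NRC = (a250 + a500 + a1000 + a2000) / 4
Sum = 0.6 + 0.88 + 0.42 + 0.69 = 2.59
NRC = 2.59 / 4 = 0.6475
Rounded to nearest 0.05: 0.65

0.65


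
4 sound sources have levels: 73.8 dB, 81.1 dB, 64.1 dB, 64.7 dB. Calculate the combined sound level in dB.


Formula: L_total = 10 * log10( sum(10^(Li/10)) )
  Source 1: 10^(73.8/10) = 23988329.1902
  Source 2: 10^(81.1/10) = 128824955.1693
  Source 3: 10^(64.1/10) = 2570395.7828
  Source 4: 10^(64.7/10) = 2951209.2267
Sum of linear values = 158334889.369
L_total = 10 * log10(158334889.369) = 82.0

82.0 dB


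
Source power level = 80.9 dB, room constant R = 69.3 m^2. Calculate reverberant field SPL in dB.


Given values:
  Lw = 80.9 dB, R = 69.3 m^2
Formula: SPL = Lw + 10 * log10(4 / R)
Compute 4 / R = 4 / 69.3 = 0.05772
Compute 10 * log10(0.05772) = -12.3867
SPL = 80.9 + (-12.3867) = 68.51

68.51 dB


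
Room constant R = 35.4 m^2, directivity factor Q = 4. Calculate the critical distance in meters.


Given values:
  R = 35.4 m^2, Q = 4
Formula: d_c = 0.141 * sqrt(Q * R)
Compute Q * R = 4 * 35.4 = 141.6
Compute sqrt(141.6) = 11.8996
d_c = 0.141 * 11.8996 = 1.678

1.678 m


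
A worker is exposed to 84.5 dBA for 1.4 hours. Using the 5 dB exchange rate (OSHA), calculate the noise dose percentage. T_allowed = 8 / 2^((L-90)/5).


Given values:
  L = 84.5 dBA, T = 1.4 hours
Formula: T_allowed = 8 / 2^((L - 90) / 5)
Compute exponent: (84.5 - 90) / 5 = -1.1
Compute 2^(-1.1) = 0.466516
T_allowed = 8 / 0.466516 = 17.148394 hours
Dose = (T / T_allowed) * 100
Dose = (1.4 / 17.148394) * 100 = 8.16

8.16 %


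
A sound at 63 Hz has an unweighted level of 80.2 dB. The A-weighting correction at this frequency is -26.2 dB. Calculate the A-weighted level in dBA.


Given values:
  SPL = 80.2 dB
  A-weighting at 63 Hz = -26.2 dB
Formula: L_A = SPL + A_weight
L_A = 80.2 + (-26.2)
L_A = 54.0

54.0 dBA


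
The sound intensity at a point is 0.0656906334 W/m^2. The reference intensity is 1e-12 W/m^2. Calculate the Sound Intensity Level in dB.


Given values:
  I = 0.0656906334 W/m^2
  I_ref = 1e-12 W/m^2
Formula: SIL = 10 * log10(I / I_ref)
Compute ratio: I / I_ref = 65690633400
Compute log10: log10(65690633400) = 10.817503
Multiply: SIL = 10 * 10.817503 = 108.18

108.18 dB


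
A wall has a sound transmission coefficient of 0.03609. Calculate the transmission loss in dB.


Given values:
  tau = 0.03609
Formula: TL = 10 * log10(1 / tau)
Compute 1 / tau = 1 / 0.03609 = 27.7085
Compute log10(27.7085) = 1.442613
TL = 10 * 1.442613 = 14.43

14.43 dB


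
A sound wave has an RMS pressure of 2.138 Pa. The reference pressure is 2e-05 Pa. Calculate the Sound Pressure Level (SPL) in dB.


Given values:
  p = 2.138 Pa
  p_ref = 2e-05 Pa
Formula: SPL = 20 * log10(p / p_ref)
Compute ratio: p / p_ref = 2.138 / 2e-05 = 106900
Compute log10: log10(106900) = 5.028978
Multiply: SPL = 20 * 5.028978 = 100.58

100.58 dB


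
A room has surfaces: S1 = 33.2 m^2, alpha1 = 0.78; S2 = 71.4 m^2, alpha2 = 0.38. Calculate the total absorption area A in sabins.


Given surfaces:
  Surface 1: 33.2 * 0.78 = 25.896
  Surface 2: 71.4 * 0.38 = 27.132
Formula: A = sum(Si * alpha_i)
A = 25.896 + 27.132
A = 53.03

53.03 sabins


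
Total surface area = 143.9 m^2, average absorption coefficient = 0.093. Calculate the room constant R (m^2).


Given values:
  S = 143.9 m^2, alpha = 0.093
Formula: R = S * alpha / (1 - alpha)
Numerator: 143.9 * 0.093 = 13.3827
Denominator: 1 - 0.093 = 0.907
R = 13.3827 / 0.907 = 14.75

14.75 m^2


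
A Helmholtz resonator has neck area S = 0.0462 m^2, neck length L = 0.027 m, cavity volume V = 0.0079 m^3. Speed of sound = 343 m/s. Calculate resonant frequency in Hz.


Given values:
  S = 0.0462 m^2, L = 0.027 m, V = 0.0079 m^3, c = 343 m/s
Formula: f = (c / (2*pi)) * sqrt(S / (V * L))
Compute V * L = 0.0079 * 0.027 = 0.0002133
Compute S / (V * L) = 0.0462 / 0.0002133 = 216.5963
Compute sqrt(216.5963) = 14.717211
Compute c / (2*pi) = 343 / 6.283185 = 54.590148
f = 54.590148 * 14.717211 = 803.41

803.41 Hz


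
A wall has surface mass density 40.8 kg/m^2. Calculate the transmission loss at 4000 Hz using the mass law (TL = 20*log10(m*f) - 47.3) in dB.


Given values:
  m = 40.8 kg/m^2, f = 4000 Hz
Formula: TL = 20 * log10(m * f) - 47.3
Compute m * f = 40.8 * 4000 = 163200.0
Compute log10(163200.0) = 5.21272
Compute 20 * 5.21272 = 104.2544
TL = 104.2544 - 47.3 = 56.95

56.95 dB


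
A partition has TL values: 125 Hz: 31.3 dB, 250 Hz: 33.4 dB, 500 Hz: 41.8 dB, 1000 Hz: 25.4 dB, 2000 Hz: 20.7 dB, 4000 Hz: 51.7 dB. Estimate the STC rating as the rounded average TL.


Given TL values at each frequency:
  125 Hz: 31.3 dB
  250 Hz: 33.4 dB
  500 Hz: 41.8 dB
  1000 Hz: 25.4 dB
  2000 Hz: 20.7 dB
  4000 Hz: 51.7 dB
Formula: STC ~ round(average of TL values)
Sum = 31.3 + 33.4 + 41.8 + 25.4 + 20.7 + 51.7 = 204.3
Average = 204.3 / 6 = 34.05
Rounded: 34

34


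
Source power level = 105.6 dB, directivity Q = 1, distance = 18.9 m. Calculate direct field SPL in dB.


Given values:
  Lw = 105.6 dB, Q = 1, r = 18.9 m
Formula: SPL = Lw + 10 * log10(Q / (4 * pi * r^2))
Compute 4 * pi * r^2 = 4 * pi * 18.9^2 = 4488.8332
Compute Q / denom = 1 / 4488.8332 = 0.00022278
Compute 10 * log10(0.00022278) = -36.5212
SPL = 105.6 + (-36.5212) = 69.08

69.08 dB


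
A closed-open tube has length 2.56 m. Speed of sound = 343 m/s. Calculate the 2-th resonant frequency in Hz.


Given values:
  Tube type: closed-open, L = 2.56 m, c = 343 m/s, n = 2
Formula: f_n = (2n - 1) * c / (4 * L)
Compute 2n - 1 = 2*2 - 1 = 3
Compute 4 * L = 4 * 2.56 = 10.24
f = 3 * 343 / 10.24
f = 100.49

100.49 Hz


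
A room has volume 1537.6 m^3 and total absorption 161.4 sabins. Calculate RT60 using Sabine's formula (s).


Given values:
  V = 1537.6 m^3
  A = 161.4 sabins
Formula: RT60 = 0.161 * V / A
Numerator: 0.161 * 1537.6 = 247.5536
RT60 = 247.5536 / 161.4 = 1.534

1.534 s


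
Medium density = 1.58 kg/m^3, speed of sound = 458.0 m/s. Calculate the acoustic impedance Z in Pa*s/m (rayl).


Given values:
  rho = 1.58 kg/m^3
  c = 458.0 m/s
Formula: Z = rho * c
Z = 1.58 * 458.0
Z = 723.64

723.64 rayl


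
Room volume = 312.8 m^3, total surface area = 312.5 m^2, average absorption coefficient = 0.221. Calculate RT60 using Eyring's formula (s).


Given values:
  V = 312.8 m^3, S = 312.5 m^2, alpha = 0.221
Formula: RT60 = 0.161 * V / (-S * ln(1 - alpha))
Compute ln(1 - 0.221) = ln(0.779) = -0.249744
Denominator: -312.5 * -0.249744 = 78.045
Numerator: 0.161 * 312.8 = 50.3608
RT60 = 50.3608 / 78.045 = 0.645

0.645 s


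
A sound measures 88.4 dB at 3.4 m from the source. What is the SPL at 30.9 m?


Given values:
  SPL1 = 88.4 dB, r1 = 3.4 m, r2 = 30.9 m
Formula: SPL2 = SPL1 - 20 * log10(r2 / r1)
Compute ratio: r2 / r1 = 30.9 / 3.4 = 9.0882
Compute log10: log10(9.0882) = 0.958478
Compute drop: 20 * 0.958478 = 19.1696
SPL2 = 88.4 - 19.1696 = 69.23

69.23 dB


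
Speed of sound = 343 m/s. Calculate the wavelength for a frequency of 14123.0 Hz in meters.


Given values:
  c = 343 m/s, f = 14123.0 Hz
Formula: lambda = c / f
lambda = 343 / 14123.0
lambda = 0.0243

0.0243 m


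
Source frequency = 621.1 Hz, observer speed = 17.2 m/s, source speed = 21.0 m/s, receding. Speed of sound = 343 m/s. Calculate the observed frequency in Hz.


Given values:
  f_s = 621.1 Hz, v_o = 17.2 m/s, v_s = 21.0 m/s
  Direction: receding
Formula: f_o = f_s * (c - v_o) / (c + v_s)
Numerator: c - v_o = 343 - 17.2 = 325.8
Denominator: c + v_s = 343 + 21.0 = 364.0
f_o = 621.1 * 325.8 / 364.0 = 555.92

555.92 Hz


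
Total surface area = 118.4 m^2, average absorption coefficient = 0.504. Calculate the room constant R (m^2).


Given values:
  S = 118.4 m^2, alpha = 0.504
Formula: R = S * alpha / (1 - alpha)
Numerator: 118.4 * 0.504 = 59.6736
Denominator: 1 - 0.504 = 0.496
R = 59.6736 / 0.496 = 120.31

120.31 m^2


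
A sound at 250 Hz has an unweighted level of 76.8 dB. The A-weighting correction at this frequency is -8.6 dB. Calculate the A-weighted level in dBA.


Given values:
  SPL = 76.8 dB
  A-weighting at 250 Hz = -8.6 dB
Formula: L_A = SPL + A_weight
L_A = 76.8 + (-8.6)
L_A = 68.2

68.2 dBA


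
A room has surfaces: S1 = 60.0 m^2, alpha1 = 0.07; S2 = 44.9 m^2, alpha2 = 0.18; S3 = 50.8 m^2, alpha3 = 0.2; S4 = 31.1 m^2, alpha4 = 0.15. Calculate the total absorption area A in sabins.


Given surfaces:
  Surface 1: 60.0 * 0.07 = 4.2
  Surface 2: 44.9 * 0.18 = 8.082
  Surface 3: 50.8 * 0.2 = 10.16
  Surface 4: 31.1 * 0.15 = 4.665
Formula: A = sum(Si * alpha_i)
A = 4.2 + 8.082 + 10.16 + 4.665
A = 27.11

27.11 sabins


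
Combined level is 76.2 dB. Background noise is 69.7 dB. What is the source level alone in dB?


Given values:
  L_total = 76.2 dB, L_bg = 69.7 dB
Formula: L_source = 10 * log10(10^(L_total/10) - 10^(L_bg/10))
Convert to linear:
  10^(76.2/10) = 41686938.347
  10^(69.7/10) = 9332543.008
Difference: 41686938.347 - 9332543.008 = 32354395.339
L_source = 10 * log10(32354395.339) = 75.1

75.1 dB


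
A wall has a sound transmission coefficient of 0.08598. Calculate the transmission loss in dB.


Given values:
  tau = 0.08598
Formula: TL = 10 * log10(1 / tau)
Compute 1 / tau = 1 / 0.08598 = 11.6306
Compute log10(11.6306) = 1.065602
TL = 10 * 1.065602 = 10.66

10.66 dB


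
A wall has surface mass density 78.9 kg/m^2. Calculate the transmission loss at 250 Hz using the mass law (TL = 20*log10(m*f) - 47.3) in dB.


Given values:
  m = 78.9 kg/m^2, f = 250 Hz
Formula: TL = 20 * log10(m * f) - 47.3
Compute m * f = 78.9 * 250 = 19725.0
Compute log10(19725.0) = 4.295017
Compute 20 * 4.295017 = 85.9003
TL = 85.9003 - 47.3 = 38.6

38.6 dB


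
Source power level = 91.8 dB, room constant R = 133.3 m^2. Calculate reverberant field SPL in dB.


Given values:
  Lw = 91.8 dB, R = 133.3 m^2
Formula: SPL = Lw + 10 * log10(4 / R)
Compute 4 / R = 4 / 133.3 = 0.030008
Compute 10 * log10(0.030008) = -15.2276
SPL = 91.8 + (-15.2276) = 76.57

76.57 dB


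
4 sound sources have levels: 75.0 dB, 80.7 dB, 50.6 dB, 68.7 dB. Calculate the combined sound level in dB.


Formula: L_total = 10 * log10( sum(10^(Li/10)) )
  Source 1: 10^(75.0/10) = 31622776.6017
  Source 2: 10^(80.7/10) = 117489755.494
  Source 3: 10^(50.6/10) = 114815.3621
  Source 4: 10^(68.7/10) = 7413102.413
Sum of linear values = 156640449.8708
L_total = 10 * log10(156640449.8708) = 81.95

81.95 dB


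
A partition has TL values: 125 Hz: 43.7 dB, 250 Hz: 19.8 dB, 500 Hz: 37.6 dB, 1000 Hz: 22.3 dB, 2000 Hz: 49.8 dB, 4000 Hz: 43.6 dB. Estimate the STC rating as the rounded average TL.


Given TL values at each frequency:
  125 Hz: 43.7 dB
  250 Hz: 19.8 dB
  500 Hz: 37.6 dB
  1000 Hz: 22.3 dB
  2000 Hz: 49.8 dB
  4000 Hz: 43.6 dB
Formula: STC ~ round(average of TL values)
Sum = 43.7 + 19.8 + 37.6 + 22.3 + 49.8 + 43.6 = 216.8
Average = 216.8 / 6 = 36.13
Rounded: 36

36


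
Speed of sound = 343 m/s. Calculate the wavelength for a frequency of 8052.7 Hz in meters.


Given values:
  c = 343 m/s, f = 8052.7 Hz
Formula: lambda = c / f
lambda = 343 / 8052.7
lambda = 0.0426

0.0426 m


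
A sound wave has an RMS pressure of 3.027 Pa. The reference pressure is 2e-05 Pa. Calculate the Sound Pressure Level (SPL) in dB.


Given values:
  p = 3.027 Pa
  p_ref = 2e-05 Pa
Formula: SPL = 20 * log10(p / p_ref)
Compute ratio: p / p_ref = 3.027 / 2e-05 = 151350
Compute log10: log10(151350) = 5.179982
Multiply: SPL = 20 * 5.179982 = 103.6

103.6 dB


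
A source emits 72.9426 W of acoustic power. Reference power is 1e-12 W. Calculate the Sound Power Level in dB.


Given values:
  W = 72.9426 W
  W_ref = 1e-12 W
Formula: SWL = 10 * log10(W / W_ref)
Compute ratio: W / W_ref = 72942600000000
Compute log10: log10(72942600000000) = 13.862981
Multiply: SWL = 10 * 13.862981 = 138.63

138.63 dB


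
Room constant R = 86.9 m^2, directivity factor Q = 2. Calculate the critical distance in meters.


Given values:
  R = 86.9 m^2, Q = 2
Formula: d_c = 0.141 * sqrt(Q * R)
Compute Q * R = 2 * 86.9 = 173.8
Compute sqrt(173.8) = 13.1833
d_c = 0.141 * 13.1833 = 1.859

1.859 m


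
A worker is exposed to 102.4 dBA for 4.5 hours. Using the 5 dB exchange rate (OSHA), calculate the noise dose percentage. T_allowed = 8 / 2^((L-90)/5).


Given values:
  L = 102.4 dBA, T = 4.5 hours
Formula: T_allowed = 8 / 2^((L - 90) / 5)
Compute exponent: (102.4 - 90) / 5 = 2.48
Compute 2^(2.48) = 5.578975
T_allowed = 8 / 5.578975 = 1.433955 hours
Dose = (T / T_allowed) * 100
Dose = (4.5 / 1.433955) * 100 = 313.82

313.82 %


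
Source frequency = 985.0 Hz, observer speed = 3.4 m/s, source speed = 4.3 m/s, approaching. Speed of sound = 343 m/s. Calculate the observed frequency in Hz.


Given values:
  f_s = 985.0 Hz, v_o = 3.4 m/s, v_s = 4.3 m/s
  Direction: approaching
Formula: f_o = f_s * (c + v_o) / (c - v_s)
Numerator: c + v_o = 343 + 3.4 = 346.4
Denominator: c - v_s = 343 - 4.3 = 338.7
f_o = 985.0 * 346.4 / 338.7 = 1007.39

1007.39 Hz


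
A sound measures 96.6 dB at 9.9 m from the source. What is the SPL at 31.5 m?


Given values:
  SPL1 = 96.6 dB, r1 = 9.9 m, r2 = 31.5 m
Formula: SPL2 = SPL1 - 20 * log10(r2 / r1)
Compute ratio: r2 / r1 = 31.5 / 9.9 = 3.1818
Compute log10: log10(3.1818) = 0.502673
Compute drop: 20 * 0.502673 = 10.0535
SPL2 = 96.6 - 10.0535 = 86.55

86.55 dB


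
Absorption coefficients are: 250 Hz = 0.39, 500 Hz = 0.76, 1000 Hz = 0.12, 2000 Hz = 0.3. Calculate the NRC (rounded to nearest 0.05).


Given values:
  a_250 = 0.39, a_500 = 0.76
  a_1000 = 0.12, a_2000 = 0.3
Formula: NRC = (a250 + a500 + a1000 + a2000) / 4
Sum = 0.39 + 0.76 + 0.12 + 0.3 = 1.57
NRC = 1.57 / 4 = 0.3925
Rounded to nearest 0.05: 0.4

0.4


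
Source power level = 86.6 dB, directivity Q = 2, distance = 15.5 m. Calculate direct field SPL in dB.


Given values:
  Lw = 86.6 dB, Q = 2, r = 15.5 m
Formula: SPL = Lw + 10 * log10(Q / (4 * pi * r^2))
Compute 4 * pi * r^2 = 4 * pi * 15.5^2 = 3019.0705
Compute Q / denom = 2 / 3019.0705 = 0.00066246
Compute 10 * log10(0.00066246) = -31.7884
SPL = 86.6 + (-31.7884) = 54.81

54.81 dB


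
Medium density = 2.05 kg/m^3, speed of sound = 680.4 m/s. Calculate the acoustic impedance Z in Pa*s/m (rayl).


Given values:
  rho = 2.05 kg/m^3
  c = 680.4 m/s
Formula: Z = rho * c
Z = 2.05 * 680.4
Z = 1394.82

1394.82 rayl


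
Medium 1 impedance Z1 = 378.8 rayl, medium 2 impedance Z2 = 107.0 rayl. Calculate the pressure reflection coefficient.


Given values:
  Z1 = 378.8 rayl, Z2 = 107.0 rayl
Formula: R = (Z2 - Z1) / (Z2 + Z1)
Numerator: Z2 - Z1 = 107.0 - 378.8 = -271.8
Denominator: Z2 + Z1 = 107.0 + 378.8 = 485.8
R = -271.8 / 485.8 = -0.5595

-0.5595


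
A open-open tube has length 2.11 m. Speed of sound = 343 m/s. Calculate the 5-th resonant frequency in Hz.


Given values:
  Tube type: open-open, L = 2.11 m, c = 343 m/s, n = 5
Formula: f_n = n * c / (2 * L)
Compute 2 * L = 2 * 2.11 = 4.22
f = 5 * 343 / 4.22
f = 406.4

406.4 Hz


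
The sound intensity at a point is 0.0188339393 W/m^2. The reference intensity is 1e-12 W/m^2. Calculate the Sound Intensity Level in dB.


Given values:
  I = 0.0188339393 W/m^2
  I_ref = 1e-12 W/m^2
Formula: SIL = 10 * log10(I / I_ref)
Compute ratio: I / I_ref = 18833939300
Compute log10: log10(18833939300) = 10.274941
Multiply: SIL = 10 * 10.274941 = 102.75

102.75 dB


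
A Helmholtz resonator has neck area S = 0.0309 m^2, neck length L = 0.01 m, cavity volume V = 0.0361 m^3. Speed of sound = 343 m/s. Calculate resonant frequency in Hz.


Given values:
  S = 0.0309 m^2, L = 0.01 m, V = 0.0361 m^3, c = 343 m/s
Formula: f = (c / (2*pi)) * sqrt(S / (V * L))
Compute V * L = 0.0361 * 0.01 = 0.000361
Compute S / (V * L) = 0.0309 / 0.000361 = 85.5956
Compute sqrt(85.5956) = 9.251789
Compute c / (2*pi) = 343 / 6.283185 = 54.590148
f = 54.590148 * 9.251789 = 505.06

505.06 Hz


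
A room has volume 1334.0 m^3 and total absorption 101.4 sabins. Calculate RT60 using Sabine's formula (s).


Given values:
  V = 1334.0 m^3
  A = 101.4 sabins
Formula: RT60 = 0.161 * V / A
Numerator: 0.161 * 1334.0 = 214.774
RT60 = 214.774 / 101.4 = 2.118

2.118 s


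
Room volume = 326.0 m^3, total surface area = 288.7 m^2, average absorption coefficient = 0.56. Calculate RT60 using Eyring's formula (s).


Given values:
  V = 326.0 m^3, S = 288.7 m^2, alpha = 0.56
Formula: RT60 = 0.161 * V / (-S * ln(1 - alpha))
Compute ln(1 - 0.56) = ln(0.44) = -0.820981
Denominator: -288.7 * -0.820981 = 237.0172
Numerator: 0.161 * 326.0 = 52.486
RT60 = 52.486 / 237.0172 = 0.221

0.221 s


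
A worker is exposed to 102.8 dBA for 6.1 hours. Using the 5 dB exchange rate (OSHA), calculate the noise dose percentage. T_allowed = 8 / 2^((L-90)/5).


Given values:
  L = 102.8 dBA, T = 6.1 hours
Formula: T_allowed = 8 / 2^((L - 90) / 5)
Compute exponent: (102.8 - 90) / 5 = 2.56
Compute 2^(2.56) = 5.897077
T_allowed = 8 / 5.897077 = 1.356604 hours
Dose = (T / T_allowed) * 100
Dose = (6.1 / 1.356604) * 100 = 449.65

449.65 %


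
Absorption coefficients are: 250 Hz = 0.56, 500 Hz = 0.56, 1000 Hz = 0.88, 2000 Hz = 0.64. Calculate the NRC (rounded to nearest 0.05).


Given values:
  a_250 = 0.56, a_500 = 0.56
  a_1000 = 0.88, a_2000 = 0.64
Formula: NRC = (a250 + a500 + a1000 + a2000) / 4
Sum = 0.56 + 0.56 + 0.88 + 0.64 = 2.64
NRC = 2.64 / 4 = 0.66
Rounded to nearest 0.05: 0.65

0.65


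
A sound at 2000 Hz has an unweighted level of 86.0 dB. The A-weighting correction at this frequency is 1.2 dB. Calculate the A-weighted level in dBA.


Given values:
  SPL = 86.0 dB
  A-weighting at 2000 Hz = 1.2 dB
Formula: L_A = SPL + A_weight
L_A = 86.0 + (1.2)
L_A = 87.2

87.2 dBA


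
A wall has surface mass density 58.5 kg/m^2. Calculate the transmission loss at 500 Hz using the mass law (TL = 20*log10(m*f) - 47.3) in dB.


Given values:
  m = 58.5 kg/m^2, f = 500 Hz
Formula: TL = 20 * log10(m * f) - 47.3
Compute m * f = 58.5 * 500 = 29250.0
Compute log10(29250.0) = 4.466126
Compute 20 * 4.466126 = 89.3225
TL = 89.3225 - 47.3 = 42.02

42.02 dB


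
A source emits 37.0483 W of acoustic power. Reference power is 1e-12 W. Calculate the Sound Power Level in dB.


Given values:
  W = 37.0483 W
  W_ref = 1e-12 W
Formula: SWL = 10 * log10(W / W_ref)
Compute ratio: W / W_ref = 37048300000000
Compute log10: log10(37048300000000) = 13.568768
Multiply: SWL = 10 * 13.568768 = 135.69

135.69 dB


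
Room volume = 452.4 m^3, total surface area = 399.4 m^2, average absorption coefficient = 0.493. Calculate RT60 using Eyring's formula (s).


Given values:
  V = 452.4 m^3, S = 399.4 m^2, alpha = 0.493
Formula: RT60 = 0.161 * V / (-S * ln(1 - alpha))
Compute ln(1 - 0.493) = ln(0.507) = -0.679244
Denominator: -399.4 * -0.679244 = 271.2901
Numerator: 0.161 * 452.4 = 72.8364
RT60 = 72.8364 / 271.2901 = 0.268

0.268 s


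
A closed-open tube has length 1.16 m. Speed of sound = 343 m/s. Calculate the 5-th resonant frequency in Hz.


Given values:
  Tube type: closed-open, L = 1.16 m, c = 343 m/s, n = 5
Formula: f_n = (2n - 1) * c / (4 * L)
Compute 2n - 1 = 2*5 - 1 = 9
Compute 4 * L = 4 * 1.16 = 4.64
f = 9 * 343 / 4.64
f = 665.3

665.3 Hz


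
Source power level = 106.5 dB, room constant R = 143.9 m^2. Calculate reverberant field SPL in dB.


Given values:
  Lw = 106.5 dB, R = 143.9 m^2
Formula: SPL = Lw + 10 * log10(4 / R)
Compute 4 / R = 4 / 143.9 = 0.027797
Compute 10 * log10(0.027797) = -15.56
SPL = 106.5 + (-15.56) = 90.94

90.94 dB


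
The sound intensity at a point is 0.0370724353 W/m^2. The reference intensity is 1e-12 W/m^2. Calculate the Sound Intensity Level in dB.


Given values:
  I = 0.0370724353 W/m^2
  I_ref = 1e-12 W/m^2
Formula: SIL = 10 * log10(I / I_ref)
Compute ratio: I / I_ref = 37072435300
Compute log10: log10(37072435300) = 10.569051
Multiply: SIL = 10 * 10.569051 = 105.69

105.69 dB


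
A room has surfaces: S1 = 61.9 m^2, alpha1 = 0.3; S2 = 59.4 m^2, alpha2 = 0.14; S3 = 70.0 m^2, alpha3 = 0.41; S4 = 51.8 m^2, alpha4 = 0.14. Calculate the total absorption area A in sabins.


Given surfaces:
  Surface 1: 61.9 * 0.3 = 18.57
  Surface 2: 59.4 * 0.14 = 8.316
  Surface 3: 70.0 * 0.41 = 28.7
  Surface 4: 51.8 * 0.14 = 7.252
Formula: A = sum(Si * alpha_i)
A = 18.57 + 8.316 + 28.7 + 7.252
A = 62.84

62.84 sabins


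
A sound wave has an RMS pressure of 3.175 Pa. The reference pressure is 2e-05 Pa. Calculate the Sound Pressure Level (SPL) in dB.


Given values:
  p = 3.175 Pa
  p_ref = 2e-05 Pa
Formula: SPL = 20 * log10(p / p_ref)
Compute ratio: p / p_ref = 3.175 / 2e-05 = 158750
Compute log10: log10(158750) = 5.200714
Multiply: SPL = 20 * 5.200714 = 104.01

104.01 dB


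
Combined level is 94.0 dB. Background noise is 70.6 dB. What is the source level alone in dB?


Given values:
  L_total = 94.0 dB, L_bg = 70.6 dB
Formula: L_source = 10 * log10(10^(L_total/10) - 10^(L_bg/10))
Convert to linear:
  10^(94.0/10) = 2511886431.5096
  10^(70.6/10) = 11481536.215
Difference: 2511886431.5096 - 11481536.215 = 2500404895.2946
L_source = 10 * log10(2500404895.2946) = 93.98

93.98 dB


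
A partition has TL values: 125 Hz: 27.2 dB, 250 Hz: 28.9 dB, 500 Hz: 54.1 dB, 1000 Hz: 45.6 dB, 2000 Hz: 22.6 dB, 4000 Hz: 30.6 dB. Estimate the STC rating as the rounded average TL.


Given TL values at each frequency:
  125 Hz: 27.2 dB
  250 Hz: 28.9 dB
  500 Hz: 54.1 dB
  1000 Hz: 45.6 dB
  2000 Hz: 22.6 dB
  4000 Hz: 30.6 dB
Formula: STC ~ round(average of TL values)
Sum = 27.2 + 28.9 + 54.1 + 45.6 + 22.6 + 30.6 = 209.0
Average = 209.0 / 6 = 34.83
Rounded: 35

35
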